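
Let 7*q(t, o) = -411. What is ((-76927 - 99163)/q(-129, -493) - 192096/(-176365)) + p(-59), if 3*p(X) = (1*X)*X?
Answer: 301579680811/72486015 ≈ 4160.5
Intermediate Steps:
q(t, o) = -411/7 (q(t, o) = (⅐)*(-411) = -411/7)
p(X) = X²/3 (p(X) = ((1*X)*X)/3 = (X*X)/3 = X²/3)
((-76927 - 99163)/q(-129, -493) - 192096/(-176365)) + p(-59) = ((-76927 - 99163)/(-411/7) - 192096/(-176365)) + (⅓)*(-59)² = (-176090*(-7/411) - 192096*(-1/176365)) + (⅓)*3481 = (1232630/411 + 192096/176365) + 3481/3 = 217471741406/72486015 + 3481/3 = 301579680811/72486015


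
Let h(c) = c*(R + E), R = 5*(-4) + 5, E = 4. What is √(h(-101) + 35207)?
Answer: √36318 ≈ 190.57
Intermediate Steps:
R = -15 (R = -20 + 5 = -15)
h(c) = -11*c (h(c) = c*(-15 + 4) = c*(-11) = -11*c)
√(h(-101) + 35207) = √(-11*(-101) + 35207) = √(1111 + 35207) = √36318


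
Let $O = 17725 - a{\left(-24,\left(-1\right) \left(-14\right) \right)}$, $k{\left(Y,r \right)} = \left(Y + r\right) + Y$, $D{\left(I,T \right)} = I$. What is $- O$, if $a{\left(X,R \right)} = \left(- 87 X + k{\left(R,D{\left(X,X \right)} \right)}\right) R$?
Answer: $11563$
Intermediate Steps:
$k{\left(Y,r \right)} = r + 2 Y$
$a{\left(X,R \right)} = R \left(- 86 X + 2 R\right)$ ($a{\left(X,R \right)} = \left(- 87 X + \left(X + 2 R\right)\right) R = \left(- 86 X + 2 R\right) R = R \left(- 86 X + 2 R\right)$)
$O = -11563$ ($O = 17725 - 2 \left(\left(-1\right) \left(-14\right)\right) \left(\left(-1\right) \left(-14\right) - -1032\right) = 17725 - 2 \cdot 14 \left(14 + 1032\right) = 17725 - 2 \cdot 14 \cdot 1046 = 17725 - 29288 = -11563$)
$- O = \left(-1\right) \left(-11563\right) = 11563$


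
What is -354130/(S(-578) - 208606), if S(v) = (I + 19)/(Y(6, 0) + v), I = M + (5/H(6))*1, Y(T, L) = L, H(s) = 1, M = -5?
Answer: 204687140/120574287 ≈ 1.6976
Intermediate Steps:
I = 0 (I = -5 + (5/1)*1 = -5 + (5*1)*1 = -5 + 5*1 = -5 + 5 = 0)
S(v) = 19/v (S(v) = (0 + 19)/(0 + v) = 19/v)
-354130/(S(-578) - 208606) = -354130/(19/(-578) - 208606) = -354130/(19*(-1/578) - 208606) = -354130/(-19/578 - 208606) = -354130/(-120574287/578) = -354130*(-578/120574287) = 204687140/120574287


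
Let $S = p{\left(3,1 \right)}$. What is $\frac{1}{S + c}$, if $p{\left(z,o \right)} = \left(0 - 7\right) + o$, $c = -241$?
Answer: $- \frac{1}{247} \approx -0.0040486$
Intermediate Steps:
$p{\left(z,o \right)} = -7 + o$
$S = -6$ ($S = -7 + 1 = -6$)
$\frac{1}{S + c} = \frac{1}{-6 - 241} = \frac{1}{-247} = - \frac{1}{247}$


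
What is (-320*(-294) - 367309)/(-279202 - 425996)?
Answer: 273229/705198 ≈ 0.38745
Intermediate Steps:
(-320*(-294) - 367309)/(-279202 - 425996) = (94080 - 367309)/(-705198) = -273229*(-1/705198) = 273229/705198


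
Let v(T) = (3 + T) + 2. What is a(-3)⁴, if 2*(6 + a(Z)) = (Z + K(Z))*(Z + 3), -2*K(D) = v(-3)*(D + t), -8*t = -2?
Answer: 1296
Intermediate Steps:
t = ¼ (t = -⅛*(-2) = ¼ ≈ 0.25000)
v(T) = 5 + T
K(D) = -¼ - D (K(D) = -(5 - 3)*(D + ¼)/2 = -(¼ + D) = -(½ + 2*D)/2 = -¼ - D)
a(Z) = -51/8 - Z/8 (a(Z) = -6 + ((Z + (-¼ - Z))*(Z + 3))/2 = -6 + (-(3 + Z)/4)/2 = -6 + (-¾ - Z/4)/2 = -6 + (-3/8 - Z/8) = -51/8 - Z/8)
a(-3)⁴ = (-51/8 - ⅛*(-3))⁴ = (-51/8 + 3/8)⁴ = (-6)⁴ = 1296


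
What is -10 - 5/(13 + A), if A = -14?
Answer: -5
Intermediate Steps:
-10 - 5/(13 + A) = -10 - 5/(13 - 14) = -10 - 5/(-1) = -10 - 1*(-5) = -10 + 5 = -5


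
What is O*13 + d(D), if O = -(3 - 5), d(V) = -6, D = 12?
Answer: 20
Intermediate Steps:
O = 2 (O = -1*(-2) = 2)
O*13 + d(D) = 2*13 - 6 = 26 - 6 = 20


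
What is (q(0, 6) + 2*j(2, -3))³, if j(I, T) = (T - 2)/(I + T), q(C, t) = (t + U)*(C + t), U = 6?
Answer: 551368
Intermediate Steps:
q(C, t) = (6 + t)*(C + t) (q(C, t) = (t + 6)*(C + t) = (6 + t)*(C + t))
j(I, T) = (-2 + T)/(I + T)
(q(0, 6) + 2*j(2, -3))³ = ((6² + 6*0 + 6*6 + 0*6) + 2*((-2 - 3)/(2 - 3)))³ = ((36 + 0 + 36 + 0) + 2*(-5/(-1)))³ = (72 + 2*(-1*(-5)))³ = (72 + 2*5)³ = (72 + 10)³ = 82³ = 551368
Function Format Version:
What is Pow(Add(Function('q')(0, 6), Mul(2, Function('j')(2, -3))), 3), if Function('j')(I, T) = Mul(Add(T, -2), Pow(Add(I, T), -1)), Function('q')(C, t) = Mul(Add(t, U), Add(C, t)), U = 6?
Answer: 551368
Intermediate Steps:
Function('q')(C, t) = Mul(Add(6, t), Add(C, t)) (Function('q')(C, t) = Mul(Add(t, 6), Add(C, t)) = Mul(Add(6, t), Add(C, t)))
Function('j')(I, T) = Mul(Pow(Add(I, T), -1), Add(-2, T)) (Function('j')(I, T) = Mul(Add(-2, T), Pow(Add(I, T), -1)) = Mul(Pow(Add(I, T), -1), Add(-2, T)))
Pow(Add(Function('q')(0, 6), Mul(2, Function('j')(2, -3))), 3) = Pow(Add(Add(Pow(6, 2), Mul(6, 0), Mul(6, 6), Mul(0, 6)), Mul(2, Mul(Pow(Add(2, -3), -1), Add(-2, -3)))), 3) = Pow(Add(Add(36, 0, 36, 0), Mul(2, Mul(Pow(-1, -1), -5))), 3) = Pow(Add(72, Mul(2, Mul(-1, -5))), 3) = Pow(Add(72, Mul(2, 5)), 3) = Pow(Add(72, 10), 3) = Pow(82, 3) = 551368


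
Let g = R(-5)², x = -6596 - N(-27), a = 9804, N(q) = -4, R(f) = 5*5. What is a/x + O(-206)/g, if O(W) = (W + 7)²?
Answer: 63730573/1030000 ≈ 61.874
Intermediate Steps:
R(f) = 25
O(W) = (7 + W)²
x = -6592 (x = -6596 - 1*(-4) = -6596 + 4 = -6592)
g = 625 (g = 25² = 625)
a/x + O(-206)/g = 9804/(-6592) + (7 - 206)²/625 = 9804*(-1/6592) + (-199)²*(1/625) = -2451/1648 + 39601*(1/625) = -2451/1648 + 39601/625 = 63730573/1030000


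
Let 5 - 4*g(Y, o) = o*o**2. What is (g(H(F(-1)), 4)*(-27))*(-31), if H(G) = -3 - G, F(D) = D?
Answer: -49383/4 ≈ -12346.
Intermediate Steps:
g(Y, o) = 5/4 - o**3/4 (g(Y, o) = 5/4 - o*o**2/4 = 5/4 - o**3/4)
(g(H(F(-1)), 4)*(-27))*(-31) = ((5/4 - 1/4*4**3)*(-27))*(-31) = ((5/4 - 1/4*64)*(-27))*(-31) = ((5/4 - 16)*(-27))*(-31) = -59/4*(-27)*(-31) = (1593/4)*(-31) = -49383/4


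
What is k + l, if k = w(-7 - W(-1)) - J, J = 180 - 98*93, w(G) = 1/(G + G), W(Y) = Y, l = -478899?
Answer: -5639581/12 ≈ -4.6997e+5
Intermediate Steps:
w(G) = 1/(2*G)
J = -8934 (J = 180 - 9114 = -8934)
k = 107207/12 (k = 1/(2*(-7 - 1*(-1))) - 1*(-8934) = 1/(2*(-7 + 1)) + 8934 = (1/2)/(-6) + 8934 = (1/2)*(-1/6) + 8934 = -1/12 + 8934 = 107207/12 ≈ 8933.9)
k + l = 107207/12 - 478899 = -5639581/12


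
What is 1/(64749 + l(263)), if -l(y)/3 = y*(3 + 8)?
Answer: 1/56070 ≈ 1.7835e-5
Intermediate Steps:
l(y) = -33*y (l(y) = -3*y*(3 + 8) = -3*y*11 = -33*y)
1/(64749 + l(263)) = 1/(64749 - 33*263) = 1/(64749 - 8679) = 1/56070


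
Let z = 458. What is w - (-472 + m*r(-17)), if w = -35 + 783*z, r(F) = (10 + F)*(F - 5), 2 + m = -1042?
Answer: 519827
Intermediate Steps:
m = -1044 (m = -2 - 1042 = -1044)
r(F) = (-5 + F)*(10 + F) (r(F) = (10 + F)*(-5 + F) = (-5 + F)*(10 + F))
w = 358579 (w = -35 + 783*458 = -35 + 358614 = 358579)
w - (-472 + m*r(-17)) = 358579 - (-472 - 1044*(-50 + (-17)**2 + 5*(-17))) = 358579 - (-472 - 1044*(-50 + 289 - 85)) = 358579 - (-472 - 1044*154) = 358579 - (-472 - 160776) = 358579 - 1*(-161248) = 358579 + 161248 = 519827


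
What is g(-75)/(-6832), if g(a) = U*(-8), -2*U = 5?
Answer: -5/1708 ≈ -0.0029274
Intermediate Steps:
U = -5/2 (U = -½*5 = -5/2 ≈ -2.5000)
g(a) = 20 (g(a) = -5/2*(-8) = 20)
g(-75)/(-6832) = 20/(-6832) = 20*(-1/6832) = -5/1708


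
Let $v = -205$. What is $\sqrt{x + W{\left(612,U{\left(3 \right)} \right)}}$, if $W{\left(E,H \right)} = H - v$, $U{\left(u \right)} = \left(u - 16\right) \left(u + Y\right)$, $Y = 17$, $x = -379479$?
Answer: $i \sqrt{379534} \approx 616.06 i$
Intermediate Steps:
$U{\left(u \right)} = \left(-16 + u\right) \left(17 + u\right)$ ($U{\left(u \right)} = \left(u - 16\right) \left(u + 17\right) = \left(-16 + u\right) \left(17 + u\right)$)
$W{\left(E,H \right)} = 205 + H$ ($W{\left(E,H \right)} = H - -205 = H + 205 = 205 + H$)
$\sqrt{x + W{\left(612,U{\left(3 \right)} \right)}} = \sqrt{-379479 + \left(205 + \left(-272 + 3 + 3^{2}\right)\right)} = \sqrt{-379479 + \left(205 + \left(-272 + 3 + 9\right)\right)} = \sqrt{-379479 + \left(205 - 260\right)} = \sqrt{-379479 - 55} = \sqrt{-379534} = i \sqrt{379534}$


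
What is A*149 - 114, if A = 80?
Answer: 11806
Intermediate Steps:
A*149 - 114 = 80*149 - 114 = 11920 - 114 = 11806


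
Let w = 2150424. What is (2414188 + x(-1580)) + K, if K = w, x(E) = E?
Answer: 4563032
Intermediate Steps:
K = 2150424
(2414188 + x(-1580)) + K = (2414188 - 1580) + 2150424 = 2412608 + 2150424 = 4563032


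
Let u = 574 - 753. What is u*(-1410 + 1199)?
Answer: 37769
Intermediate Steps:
u = -179
u*(-1410 + 1199) = -179*(-1410 + 1199) = -179*(-211) = 37769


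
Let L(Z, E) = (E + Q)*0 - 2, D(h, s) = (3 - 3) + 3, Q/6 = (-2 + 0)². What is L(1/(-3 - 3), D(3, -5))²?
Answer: 4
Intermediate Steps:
Q = 24 (Q = 6*(-2 + 0)² = 6*(-2)² = 6*4 = 24)
D(h, s) = 3 (D(h, s) = 0 + 3 = 3)
L(Z, E) = -2 (L(Z, E) = (E + 24)*0 - 2 = (24 + E)*0 - 2 = 0 - 2 = -2)
L(1/(-3 - 3), D(3, -5))² = (-2)² = 4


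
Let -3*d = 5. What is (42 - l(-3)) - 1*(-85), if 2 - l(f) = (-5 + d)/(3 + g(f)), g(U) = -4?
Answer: 395/3 ≈ 131.67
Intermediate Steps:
d = -5/3 (d = -⅓*5 = -5/3 ≈ -1.6667)
l(f) = -14/3 (l(f) = 2 - (-5 - 5/3)/(3 - 4) = 2 - (-20)/(3*(-1)) = 2 - (-20)*(-1)/3 = 2 - 1*20/3 = 2 - 20/3 = -14/3)
(42 - l(-3)) - 1*(-85) = (42 - 1*(-14/3)) - 1*(-85) = (42 + 14/3) + 85 = 140/3 + 85 = 395/3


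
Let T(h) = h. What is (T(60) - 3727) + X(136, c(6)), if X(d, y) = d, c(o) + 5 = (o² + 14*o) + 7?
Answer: -3531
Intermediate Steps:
c(o) = 2 + o² + 14*o (c(o) = -5 + ((o² + 14*o) + 7) = -5 + (7 + o² + 14*o) = 2 + o² + 14*o)
(T(60) - 3727) + X(136, c(6)) = (60 - 3727) + 136 = -3667 + 136 = -3531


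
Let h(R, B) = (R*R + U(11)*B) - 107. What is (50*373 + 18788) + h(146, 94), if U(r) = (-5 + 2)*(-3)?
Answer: 59493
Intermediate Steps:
U(r) = 9 (U(r) = -3*(-3) = 9)
h(R, B) = -107 + R² + 9*B (h(R, B) = (R*R + 9*B) - 107 = (R² + 9*B) - 107 = -107 + R² + 9*B)
(50*373 + 18788) + h(146, 94) = (50*373 + 18788) + (-107 + 146² + 9*94) = (18650 + 18788) + (-107 + 21316 + 846) = 37438 + 22055 = 59493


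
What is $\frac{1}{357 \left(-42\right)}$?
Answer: $- \frac{1}{14994} \approx -6.6693 \cdot 10^{-5}$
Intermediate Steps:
$\frac{1}{357 \left(-42\right)} = \frac{1}{-14994} = - \frac{1}{14994}$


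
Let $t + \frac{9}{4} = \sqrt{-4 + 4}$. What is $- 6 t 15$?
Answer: $\frac{405}{2} \approx 202.5$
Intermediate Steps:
$t = - \frac{9}{4}$ ($t = - \frac{9}{4} + \sqrt{-4 + 4} = - \frac{9}{4} + \sqrt{0} = - \frac{9}{4} + 0 = - \frac{9}{4} \approx -2.25$)
$- 6 t 15 = \left(-6\right) \left(- \frac{9}{4}\right) 15 = \frac{27}{2} \cdot 15 = \frac{405}{2}$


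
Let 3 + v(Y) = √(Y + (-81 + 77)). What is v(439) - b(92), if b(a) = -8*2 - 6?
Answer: 19 + √435 ≈ 39.857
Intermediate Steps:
b(a) = -22 (b(a) = -16 - 6 = -22)
v(Y) = -3 + √(-4 + Y) (v(Y) = -3 + √(Y + (-81 + 77)) = -3 + √(Y - 4) = -3 + √(-4 + Y))
v(439) - b(92) = (-3 + √(-4 + 439)) - 1*(-22) = (-3 + √435) + 22 = 19 + √435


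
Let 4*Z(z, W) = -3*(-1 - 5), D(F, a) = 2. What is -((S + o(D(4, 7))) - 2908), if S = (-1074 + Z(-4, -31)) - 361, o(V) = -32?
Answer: 8741/2 ≈ 4370.5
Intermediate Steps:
Z(z, W) = 9/2 (Z(z, W) = (-3*(-1 - 5))/4 = (-3*(-6))/4 = (¼)*18 = 9/2)
S = -2861/2 (S = (-1074 + 9/2) - 361 = -2139/2 - 361 = -2861/2 ≈ -1430.5)
-((S + o(D(4, 7))) - 2908) = -((-2861/2 - 32) - 2908) = -(-2925/2 - 2908) = -1*(-8741/2) = 8741/2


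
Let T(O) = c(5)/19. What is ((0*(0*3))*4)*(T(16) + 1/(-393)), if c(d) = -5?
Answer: 0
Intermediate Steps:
T(O) = -5/19
((0*(0*3))*4)*(T(16) + 1/(-393)) = ((0*(0*3))*4)*(-5/19 + 1/(-393)) = ((0*0)*4)*(-5/19 - 1/393) = (0*4)*(-1984/7467) = 0*(-1984/7467) = 0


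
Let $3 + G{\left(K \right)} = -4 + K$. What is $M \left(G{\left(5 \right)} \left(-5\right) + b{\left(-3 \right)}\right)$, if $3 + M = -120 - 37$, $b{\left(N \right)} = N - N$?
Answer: $-1600$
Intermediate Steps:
$G{\left(K \right)} = -7 + K$ ($G{\left(K \right)} = -3 + \left(-4 + K\right) = -7 + K$)
$b{\left(N \right)} = 0$
$M = -160$ ($M = -3 - 157 = -160$)
$M \left(G{\left(5 \right)} \left(-5\right) + b{\left(-3 \right)}\right) = - 160 \left(\left(-7 + 5\right) \left(-5\right) + 0\right) = - 160 \left(\left(-2\right) \left(-5\right) + 0\right) = - 160 \left(10 + 0\right) = \left(-160\right) 10 = -1600$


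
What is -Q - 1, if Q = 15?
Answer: -16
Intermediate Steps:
-Q - 1 = -1*15 - 1 = -15 - 1 = -16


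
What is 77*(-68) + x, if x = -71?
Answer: -5307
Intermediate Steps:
77*(-68) + x = 77*(-68) - 71 = -5236 - 71 = -5307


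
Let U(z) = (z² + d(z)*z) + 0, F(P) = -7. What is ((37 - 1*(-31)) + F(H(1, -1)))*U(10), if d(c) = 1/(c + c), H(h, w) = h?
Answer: 12261/2 ≈ 6130.5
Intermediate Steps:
d(c) = 1/(2*c)
U(z) = ½ + z² (U(z) = (z² + (1/(2*z))*z) + 0 = (z² + ½) + 0 = (½ + z²) + 0 = ½ + z²)
((37 - 1*(-31)) + F(H(1, -1)))*U(10) = ((37 - 1*(-31)) - 7)*(½ + 10²) = ((37 + 31) - 7)*(½ + 100) = (68 - 7)*(201/2) = 61*(201/2) = 12261/2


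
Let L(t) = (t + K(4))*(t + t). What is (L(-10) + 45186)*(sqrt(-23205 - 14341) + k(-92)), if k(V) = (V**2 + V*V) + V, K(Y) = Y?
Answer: 762771816 + 45306*I*sqrt(37546) ≈ 7.6277e+8 + 8.7788e+6*I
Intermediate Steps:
k(V) = V + 2*V**2 (k(V) = (V**2 + V**2) + V = 2*V**2 + V = V + 2*V**2)
L(t) = 2*t*(4 + t) (L(t) = (t + 4)*(t + t) = (4 + t)*(2*t) = 2*t*(4 + t))
(L(-10) + 45186)*(sqrt(-23205 - 14341) + k(-92)) = (2*(-10)*(4 - 10) + 45186)*(sqrt(-23205 - 14341) - 92*(1 + 2*(-92))) = (2*(-10)*(-6) + 45186)*(sqrt(-37546) - 92*(1 - 184)) = (120 + 45186)*(I*sqrt(37546) - 92*(-183)) = 45306*(I*sqrt(37546) + 16836) = 45306*(16836 + I*sqrt(37546)) = 762771816 + 45306*I*sqrt(37546)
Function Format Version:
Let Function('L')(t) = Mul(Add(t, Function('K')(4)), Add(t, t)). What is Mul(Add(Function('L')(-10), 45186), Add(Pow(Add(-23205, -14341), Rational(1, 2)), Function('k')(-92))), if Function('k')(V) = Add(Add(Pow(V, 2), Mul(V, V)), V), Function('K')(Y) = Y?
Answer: Add(762771816, Mul(45306, I, Pow(37546, Rational(1, 2)))) ≈ Add(7.6277e+8, Mul(8.7788e+6, I))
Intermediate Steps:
Function('k')(V) = Add(V, Mul(2, Pow(V, 2))) (Function('k')(V) = Add(Add(Pow(V, 2), Pow(V, 2)), V) = Add(Mul(2, Pow(V, 2)), V) = Add(V, Mul(2, Pow(V, 2))))
Function('L')(t) = Mul(2, t, Add(4, t)) (Function('L')(t) = Mul(Add(t, 4), Add(t, t)) = Mul(Add(4, t), Mul(2, t)) = Mul(2, t, Add(4, t)))
Mul(Add(Function('L')(-10), 45186), Add(Pow(Add(-23205, -14341), Rational(1, 2)), Function('k')(-92))) = Mul(Add(Mul(2, -10, Add(4, -10)), 45186), Add(Pow(Add(-23205, -14341), Rational(1, 2)), Mul(-92, Add(1, Mul(2, -92))))) = Mul(Add(Mul(2, -10, -6), 45186), Add(Pow(-37546, Rational(1, 2)), Mul(-92, Add(1, -184)))) = Mul(Add(120, 45186), Add(Mul(I, Pow(37546, Rational(1, 2))), Mul(-92, -183))) = Mul(45306, Add(Mul(I, Pow(37546, Rational(1, 2))), 16836)) = Mul(45306, Add(16836, Mul(I, Pow(37546, Rational(1, 2))))) = Add(762771816, Mul(45306, I, Pow(37546, Rational(1, 2))))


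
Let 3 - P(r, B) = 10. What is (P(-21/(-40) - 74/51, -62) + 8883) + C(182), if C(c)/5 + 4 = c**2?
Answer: 174476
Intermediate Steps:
C(c) = -20 + 5*c**2
P(r, B) = -7 (P(r, B) = 3 - 1*10 = 3 - 10 = -7)
(P(-21/(-40) - 74/51, -62) + 8883) + C(182) = (-7 + 8883) + (-20 + 5*182**2) = 8876 + (-20 + 5*33124) = 8876 + (-20 + 165620) = 8876 + 165600 = 174476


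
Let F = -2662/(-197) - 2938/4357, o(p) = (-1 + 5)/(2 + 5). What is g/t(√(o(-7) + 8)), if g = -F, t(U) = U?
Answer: -5509774*√105/12874935 ≈ -4.3851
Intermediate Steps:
o(p) = 4/7
F = 11019548/858329 (F = -2662*(-1/197) - 2938*1/4357 = 2662/197 - 2938/4357 = 11019548/858329 ≈ 12.838)
g = -11019548/858329 (g = -1*11019548/858329 = -11019548/858329 ≈ -12.838)
g/t(√(o(-7) + 8)) = -11019548/(858329*√(4/7 + 8)) = -11019548*√105/30/858329 = -5509774*√105/12874935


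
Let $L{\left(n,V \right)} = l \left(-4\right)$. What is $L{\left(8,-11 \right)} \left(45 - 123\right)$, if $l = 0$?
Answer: $0$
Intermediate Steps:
$L{\left(n,V \right)} = 0$ ($L{\left(n,V \right)} = 0 \left(-4\right) = 0$)
$L{\left(8,-11 \right)} \left(45 - 123\right) = 0 \left(45 - 123\right) = 0 \left(-78\right) = 0$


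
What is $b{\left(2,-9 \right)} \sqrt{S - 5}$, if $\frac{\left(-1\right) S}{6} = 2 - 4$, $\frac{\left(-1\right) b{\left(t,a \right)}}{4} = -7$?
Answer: $28 \sqrt{7} \approx 74.081$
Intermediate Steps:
$b{\left(t,a \right)} = 28$ ($b{\left(t,a \right)} = \left(-4\right) \left(-7\right) = 28$)
$S = 12$ ($S = - 6 \left(2 - 4\right) = \left(-6\right) \left(-2\right) = 12$)
$b{\left(2,-9 \right)} \sqrt{S - 5} = 28 \sqrt{12 - 5} = 28 \sqrt{7}$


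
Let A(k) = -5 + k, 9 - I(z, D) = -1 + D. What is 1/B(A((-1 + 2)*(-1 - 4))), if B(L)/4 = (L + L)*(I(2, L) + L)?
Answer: -1/800 ≈ -0.0012500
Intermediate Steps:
I(z, D) = 10 - D (I(z, D) = 9 - (-1 + D) = 9 + (1 - D) = 10 - D)
B(L) = 80*L (B(L) = 4*((L + L)*((10 - L) + L)) = 4*((2*L)*10) = 4*(20*L) = 80*L)
1/B(A((-1 + 2)*(-1 - 4))) = 1/(80*(-5 + (-1 + 2)*(-1 - 4))) = 1/(80*(-5 + 1*(-5))) = 1/(80*(-5 - 5)) = 1/(80*(-10)) = 1/(-800) = -1/800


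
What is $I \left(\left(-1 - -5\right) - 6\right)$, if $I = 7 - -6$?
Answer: $-26$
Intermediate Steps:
$I = 13$ ($I = 7 + 6 = 13$)
$I \left(\left(-1 - -5\right) - 6\right) = 13 \left(\left(-1 - -5\right) - 6\right) = 13 \left(\left(-1 + 5\right) - 6\right) = 13 \left(4 - 6\right) = 13 \left(-2\right) = -26$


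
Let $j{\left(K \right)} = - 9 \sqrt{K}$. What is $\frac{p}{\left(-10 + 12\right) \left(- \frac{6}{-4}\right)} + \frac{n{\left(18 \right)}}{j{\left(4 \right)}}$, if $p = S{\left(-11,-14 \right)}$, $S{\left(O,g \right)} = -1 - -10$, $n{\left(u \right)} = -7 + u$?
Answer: $\frac{43}{18} \approx 2.3889$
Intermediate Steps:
$S{\left(O,g \right)} = 9$ ($S{\left(O,g \right)} = -1 + 10 = 9$)
$p = 9$
$\frac{p}{\left(-10 + 12\right) \left(- \frac{6}{-4}\right)} + \frac{n{\left(18 \right)}}{j{\left(4 \right)}} = \frac{9}{\left(-10 + 12\right) \left(- \frac{6}{-4}\right)} + \frac{-7 + 18}{\left(-9\right) \sqrt{4}} = \frac{9}{2 \left(\left(-6\right) \left(- \frac{1}{4}\right)\right)} + \frac{11}{\left(-9\right) 2} = \frac{9}{2 \cdot \frac{3}{2}} + \frac{11}{-18} = \frac{9}{3} + 11 \left(- \frac{1}{18}\right) = 9 \cdot \frac{1}{3} - \frac{11}{18} = 3 - \frac{11}{18} = \frac{43}{18}$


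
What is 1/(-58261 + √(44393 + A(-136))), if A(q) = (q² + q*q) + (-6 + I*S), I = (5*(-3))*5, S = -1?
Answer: -58261/3394262667 - √81454/3394262667 ≈ -1.7249e-5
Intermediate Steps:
I = -75 (I = -15*5 = -75)
A(q) = 69 + 2*q² (A(q) = (q² + q*q) + (-6 - 75*(-1)) = (q² + q²) + (-6 + 75) = 2*q² + 69 = 69 + 2*q²)
1/(-58261 + √(44393 + A(-136))) = 1/(-58261 + √(44393 + (69 + 2*(-136)²))) = 1/(-58261 + √(44393 + (69 + 2*18496))) = 1/(-58261 + √(44393 + (69 + 36992))) = 1/(-58261 + √(44393 + 37061)) = 1/(-58261 + √81454)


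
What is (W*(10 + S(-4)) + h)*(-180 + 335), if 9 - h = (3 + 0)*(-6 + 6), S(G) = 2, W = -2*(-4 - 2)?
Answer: 23715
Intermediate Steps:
W = 12 (W = -2*(-6) = 12)
h = 9 (h = 9 - (3 + 0)*(-6 + 6) = 9 - 3*0 = 9 - 1*0 = 9 + 0 = 9)
(W*(10 + S(-4)) + h)*(-180 + 335) = (12*(10 + 2) + 9)*(-180 + 335) = (12*12 + 9)*155 = (144 + 9)*155 = 153*155 = 23715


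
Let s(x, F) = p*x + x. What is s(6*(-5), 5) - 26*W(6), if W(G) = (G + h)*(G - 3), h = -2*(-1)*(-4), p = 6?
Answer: -54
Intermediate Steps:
h = -8 (h = 2*(-4) = -8)
s(x, F) = 7*x (s(x, F) = 6*x + x = 7*x)
W(G) = (-8 + G)*(-3 + G) (W(G) = (G - 8)*(G - 3) = (-8 + G)*(-3 + G))
s(6*(-5), 5) - 26*W(6) = 7*(6*(-5)) - 26*(24 + 6² - 11*6) = 7*(-30) - 26*(24 + 36 - 66) = -210 - 26*(-6) = -210 + 156 = -54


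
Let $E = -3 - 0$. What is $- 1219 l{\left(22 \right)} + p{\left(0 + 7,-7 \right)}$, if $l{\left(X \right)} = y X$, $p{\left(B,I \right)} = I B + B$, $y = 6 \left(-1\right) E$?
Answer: $-482766$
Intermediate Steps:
$E = -3$ ($E = -3 + 0 = -3$)
$y = 18$ ($y = 6 \left(-1\right) \left(-3\right) = \left(-6\right) \left(-3\right) = 18$)
$p{\left(B,I \right)} = B + B I$ ($p{\left(B,I \right)} = B I + B = B + B I$)
$l{\left(X \right)} = 18 X$
$- 1219 l{\left(22 \right)} + p{\left(0 + 7,-7 \right)} = - 1219 \cdot 18 \cdot 22 + \left(0 + 7\right) \left(1 - 7\right) = \left(-1219\right) 396 + 7 \left(-6\right) = -482724 - 42 = -482766$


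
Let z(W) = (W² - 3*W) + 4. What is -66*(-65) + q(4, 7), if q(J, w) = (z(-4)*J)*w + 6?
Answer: 5192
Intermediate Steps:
z(W) = 4 + W² - 3*W
q(J, w) = 6 + 32*J*w (q(J, w) = ((4 + (-4)² - 3*(-4))*J)*w + 6 = ((4 + 16 + 12)*J)*w + 6 = (32*J)*w + 6 = 32*J*w + 6 = 6 + 32*J*w)
-66*(-65) + q(4, 7) = -66*(-65) + (6 + 32*4*7) = 4290 + (6 + 896) = 4290 + 902 = 5192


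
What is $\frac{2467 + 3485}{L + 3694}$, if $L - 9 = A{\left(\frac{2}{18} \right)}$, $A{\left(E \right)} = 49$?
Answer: $\frac{744}{469} \approx 1.5864$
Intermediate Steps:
$L = 58$ ($L = 9 + 49 = 58$)
$\frac{2467 + 3485}{L + 3694} = \frac{2467 + 3485}{58 + 3694} = \frac{5952}{3752} = 5952 \cdot \frac{1}{3752} = \frac{744}{469}$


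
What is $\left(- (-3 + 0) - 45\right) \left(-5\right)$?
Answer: $210$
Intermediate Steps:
$\left(- (-3 + 0) - 45\right) \left(-5\right) = \left(\left(-1\right) \left(-3\right) - 45\right) \left(-5\right) = \left(3 - 45\right) \left(-5\right) = \left(-42\right) \left(-5\right) = 210$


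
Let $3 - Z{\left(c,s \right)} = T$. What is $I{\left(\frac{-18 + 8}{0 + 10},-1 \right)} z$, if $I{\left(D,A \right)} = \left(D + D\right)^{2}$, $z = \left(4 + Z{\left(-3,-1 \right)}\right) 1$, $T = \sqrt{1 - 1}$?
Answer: $28$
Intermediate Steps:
$T = 0$ ($T = \sqrt{0} = 0$)
$Z{\left(c,s \right)} = 3$ ($Z{\left(c,s \right)} = 3 - 0 = 3 + 0 = 3$)
$z = 7$ ($z = \left(4 + 3\right) 1 = 7 \cdot 1 = 7$)
$I{\left(D,A \right)} = 4 D^{2}$ ($I{\left(D,A \right)} = \left(2 D\right)^{2} = 4 D^{2}$)
$I{\left(\frac{-18 + 8}{0 + 10},-1 \right)} z = 4 \left(\frac{-18 + 8}{0 + 10}\right)^{2} \cdot 7 = 4 \left(- \frac{10}{10}\right)^{2} \cdot 7 = 4 \left(\left(-10\right) \frac{1}{10}\right)^{2} \cdot 7 = 4 \left(-1\right)^{2} \cdot 7 = 4 \cdot 1 \cdot 7 = 4 \cdot 7 = 28$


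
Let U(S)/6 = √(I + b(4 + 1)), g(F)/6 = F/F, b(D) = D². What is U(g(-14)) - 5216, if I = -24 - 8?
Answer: -5216 + 6*I*√7 ≈ -5216.0 + 15.875*I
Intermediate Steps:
I = -32
g(F) = 6 (g(F) = 6*(F/F) = 6*1 = 6)
U(S) = 6*I*√7 (U(S) = 6*√(-32 + (4 + 1)²) = 6*√(-32 + 5²) = 6*√(-32 + 25) = 6*√(-7) = 6*(I*√7) = 6*I*√7)
U(g(-14)) - 5216 = 6*I*√7 - 5216 = -5216 + 6*I*√7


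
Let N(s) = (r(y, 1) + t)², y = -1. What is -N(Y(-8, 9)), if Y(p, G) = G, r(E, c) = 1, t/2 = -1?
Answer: -1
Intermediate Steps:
t = -2 (t = 2*(-1) = -2)
N(s) = 1 (N(s) = (1 - 2)² = (-1)² = 1)
-N(Y(-8, 9)) = -1*1 = -1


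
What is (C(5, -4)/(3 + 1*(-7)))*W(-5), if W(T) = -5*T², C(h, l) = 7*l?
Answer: -875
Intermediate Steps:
(C(5, -4)/(3 + 1*(-7)))*W(-5) = ((7*(-4))/(3 + 1*(-7)))*(-5*(-5)²) = (-28/(3 - 7))*(-5*25) = (-28/(-4))*(-125) = -¼*(-28)*(-125) = 7*(-125) = -875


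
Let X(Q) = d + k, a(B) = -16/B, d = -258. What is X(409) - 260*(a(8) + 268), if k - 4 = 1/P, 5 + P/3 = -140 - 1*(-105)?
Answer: -8329681/120 ≈ -69414.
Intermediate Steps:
P = -120 (P = -15 + 3*(-140 - 1*(-105)) = -15 + 3*(-140 + 105) = -15 + 3*(-35) = -15 - 105 = -120)
k = 479/120 (k = 4 + 1/(-120) = 4 - 1/120 = 479/120 ≈ 3.9917)
X(Q) = -30481/120 (X(Q) = -258 + 479/120 = -30481/120)
X(409) - 260*(a(8) + 268) = -30481/120 - 260*(-16/8 + 268) = -30481/120 - 260*(-16*⅛ + 268) = -30481/120 - 260*(-2 + 268) = -30481/120 - 260*266 = -30481/120 - 69160 = -8329681/120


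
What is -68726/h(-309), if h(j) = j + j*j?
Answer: -4909/6798 ≈ -0.72212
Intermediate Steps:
h(j) = j + j²
-68726/h(-309) = -68726*(-1/(309*(1 - 309))) = -68726/((-309*(-308))) = -68726/95172 = -68726*1/95172 = -4909/6798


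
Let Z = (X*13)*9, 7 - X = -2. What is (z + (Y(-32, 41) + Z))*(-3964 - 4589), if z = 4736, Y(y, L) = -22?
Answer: -49325151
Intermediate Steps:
X = 9 (X = 7 - 1*(-2) = 7 + 2 = 9)
Z = 1053 (Z = (9*13)*9 = 117*9 = 1053)
(z + (Y(-32, 41) + Z))*(-3964 - 4589) = (4736 + (-22 + 1053))*(-3964 - 4589) = (4736 + 1031)*(-8553) = 5767*(-8553) = -49325151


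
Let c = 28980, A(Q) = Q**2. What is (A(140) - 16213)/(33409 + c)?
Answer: 3387/62389 ≈ 0.054288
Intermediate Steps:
(A(140) - 16213)/(33409 + c) = (140**2 - 16213)/(33409 + 28980) = (19600 - 16213)/62389 = 3387*(1/62389) = 3387/62389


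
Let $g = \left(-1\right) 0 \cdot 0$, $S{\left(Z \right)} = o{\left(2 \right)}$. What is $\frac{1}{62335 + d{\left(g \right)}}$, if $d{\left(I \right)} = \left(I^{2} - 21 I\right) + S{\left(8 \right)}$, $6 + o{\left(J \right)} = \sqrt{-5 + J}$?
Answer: $\frac{62329}{3884904244} - \frac{i \sqrt{3}}{3884904244} \approx 1.6044 \cdot 10^{-5} - 4.4584 \cdot 10^{-10} i$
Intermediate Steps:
$o{\left(J \right)} = -6 + \sqrt{-5 + J}$
$S{\left(Z \right)} = -6 + i \sqrt{3}$ ($S{\left(Z \right)} = -6 + \sqrt{-5 + 2} = -6 + \sqrt{-3} = -6 + i \sqrt{3}$)
$g = 0$ ($g = 0 \cdot 0 = 0$)
$d{\left(I \right)} = -6 + I^{2} - 21 I + i \sqrt{3}$ ($d{\left(I \right)} = \left(I^{2} - 21 I\right) - \left(6 - i \sqrt{3}\right) = -6 + I^{2} - 21 I + i \sqrt{3}$)
$\frac{1}{62335 + d{\left(g \right)}} = \frac{1}{62335 + \left(-6 + 0^{2} - 0 + i \sqrt{3}\right)} = \frac{1}{62335 + \left(-6 + 0 + 0 + i \sqrt{3}\right)} = \frac{1}{62335 - \left(6 - i \sqrt{3}\right)} = \frac{1}{62329 + i \sqrt{3}}$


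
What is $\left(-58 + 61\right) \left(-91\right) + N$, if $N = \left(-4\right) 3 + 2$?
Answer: $-283$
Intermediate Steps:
$N = -10$ ($N = -12 + 2 = -10$)
$\left(-58 + 61\right) \left(-91\right) + N = \left(-58 + 61\right) \left(-91\right) - 10 = 3 \left(-91\right) - 10 = -273 - 10 = -283$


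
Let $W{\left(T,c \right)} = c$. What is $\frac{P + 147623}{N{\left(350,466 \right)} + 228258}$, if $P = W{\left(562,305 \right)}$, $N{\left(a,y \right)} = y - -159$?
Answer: $\frac{147928}{228883} \approx 0.6463$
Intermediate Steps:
$N{\left(a,y \right)} = 159 + y$ ($N{\left(a,y \right)} = y + 159 = 159 + y$)
$P = 305$
$\frac{P + 147623}{N{\left(350,466 \right)} + 228258} = \frac{305 + 147623}{\left(159 + 466\right) + 228258} = \frac{147928}{625 + 228258} = \frac{147928}{228883}$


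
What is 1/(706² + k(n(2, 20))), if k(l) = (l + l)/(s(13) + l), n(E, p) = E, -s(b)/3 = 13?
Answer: 37/18442128 ≈ 2.0063e-6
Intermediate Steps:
s(b) = -39 (s(b) = -3*13 = -39)
k(l) = 2*l/(-39 + l) (k(l) = (l + l)/(-39 + l) = (2*l)/(-39 + l) = 2*l/(-39 + l))
1/(706² + k(n(2, 20))) = 1/(706² + 2*2/(-39 + 2)) = 1/(498436 + 2*2/(-37)) = 1/(498436 + 2*2*(-1/37)) = 1/(498436 - 4/37) = 1/(18442128/37) = 37/18442128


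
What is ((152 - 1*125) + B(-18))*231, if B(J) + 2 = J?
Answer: 1617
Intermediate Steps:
B(J) = -2 + J
((152 - 1*125) + B(-18))*231 = ((152 - 1*125) + (-2 - 18))*231 = ((152 - 125) - 20)*231 = (27 - 20)*231 = 7*231 = 1617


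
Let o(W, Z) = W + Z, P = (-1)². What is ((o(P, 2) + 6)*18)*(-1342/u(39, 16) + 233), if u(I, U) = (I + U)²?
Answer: 10360386/275 ≈ 37674.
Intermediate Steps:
P = 1
((o(P, 2) + 6)*18)*(-1342/u(39, 16) + 233) = (((1 + 2) + 6)*18)*(-1342/(39 + 16)² + 233) = ((3 + 6)*18)*(-1342/(55²) + 233) = (9*18)*(-1342/3025 + 233) = 162*(-1342*1/3025 + 233) = 162*(-122/275 + 233) = 162*(63953/275) = 10360386/275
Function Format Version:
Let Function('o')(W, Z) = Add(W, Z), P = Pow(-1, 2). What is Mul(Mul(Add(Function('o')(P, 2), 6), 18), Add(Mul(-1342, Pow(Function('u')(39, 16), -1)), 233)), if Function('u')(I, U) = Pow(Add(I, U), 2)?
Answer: Rational(10360386, 275) ≈ 37674.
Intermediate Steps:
P = 1
Mul(Mul(Add(Function('o')(P, 2), 6), 18), Add(Mul(-1342, Pow(Function('u')(39, 16), -1)), 233)) = Mul(Mul(Add(Add(1, 2), 6), 18), Add(Mul(-1342, Pow(Pow(Add(39, 16), 2), -1)), 233)) = Mul(Mul(Add(3, 6), 18), Add(Mul(-1342, Pow(Pow(55, 2), -1)), 233)) = Mul(Mul(9, 18), Add(Mul(-1342, Pow(3025, -1)), 233)) = Mul(162, Add(Mul(-1342, Rational(1, 3025)), 233)) = Mul(162, Add(Rational(-122, 275), 233)) = Mul(162, Rational(63953, 275)) = Rational(10360386, 275)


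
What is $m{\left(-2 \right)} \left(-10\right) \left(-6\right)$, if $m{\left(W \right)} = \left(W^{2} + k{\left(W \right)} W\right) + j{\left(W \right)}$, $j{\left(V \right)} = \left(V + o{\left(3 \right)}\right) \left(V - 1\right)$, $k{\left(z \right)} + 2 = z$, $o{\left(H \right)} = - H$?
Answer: $1620$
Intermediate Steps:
$k{\left(z \right)} = -2 + z$
$j{\left(V \right)} = \left(-1 + V\right) \left(-3 + V\right)$ ($j{\left(V \right)} = \left(V - 3\right) \left(V - 1\right) = \left(V - 3\right) \left(-1 + V\right) = \left(-3 + V\right) \left(-1 + V\right) = \left(-1 + V\right) \left(-3 + V\right)$)
$m{\left(W \right)} = 3 - 4 W + 2 W^{2} + W \left(-2 + W\right)$ ($m{\left(W \right)} = \left(W^{2} + \left(-2 + W\right) W\right) + \left(3 + W^{2} - 4 W\right) = \left(W^{2} + W \left(-2 + W\right)\right) + \left(3 + W^{2} - 4 W\right) = 3 - 4 W + 2 W^{2} + W \left(-2 + W\right)$)
$m{\left(-2 \right)} \left(-10\right) \left(-6\right) = \left(3 - -12 + 3 \left(-2\right)^{2}\right) \left(-10\right) \left(-6\right) = \left(3 + 12 + 3 \cdot 4\right) \left(-10\right) \left(-6\right) = \left(3 + 12 + 12\right) \left(-10\right) \left(-6\right) = 27 \left(-10\right) \left(-6\right) = \left(-270\right) \left(-6\right) = 1620$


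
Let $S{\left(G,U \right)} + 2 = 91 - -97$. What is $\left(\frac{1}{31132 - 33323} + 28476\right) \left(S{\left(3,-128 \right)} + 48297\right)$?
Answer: $\frac{3024898731945}{2191} \approx 1.3806 \cdot 10^{9}$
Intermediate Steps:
$S{\left(G,U \right)} = 186$ ($S{\left(G,U \right)} = -2 + \left(91 - -97\right) = -2 + \left(91 + 97\right) = -2 + 188 = 186$)
$\left(\frac{1}{31132 - 33323} + 28476\right) \left(S{\left(3,-128 \right)} + 48297\right) = \left(\frac{1}{31132 - 33323} + 28476\right) \left(186 + 48297\right) = \left(\frac{1}{-2191} + 28476\right) 48483 = \left(- \frac{1}{2191} + 28476\right) 48483 = \frac{62390915}{2191} \cdot 48483 = \frac{3024898731945}{2191}$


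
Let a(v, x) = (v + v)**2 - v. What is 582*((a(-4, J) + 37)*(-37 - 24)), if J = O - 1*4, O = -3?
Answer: -3727710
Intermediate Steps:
J = -7 (J = -3 - 1*4 = -3 - 4 = -7)
a(v, x) = -v + 4*v**2 (a(v, x) = (2*v)**2 - v = 4*v**2 - v = -v + 4*v**2)
582*((a(-4, J) + 37)*(-37 - 24)) = 582*((-4*(-1 + 4*(-4)) + 37)*(-37 - 24)) = 582*((-4*(-1 - 16) + 37)*(-61)) = 582*((-4*(-17) + 37)*(-61)) = 582*((68 + 37)*(-61)) = 582*(105*(-61)) = 582*(-6405) = -3727710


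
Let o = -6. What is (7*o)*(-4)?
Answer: 168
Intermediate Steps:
(7*o)*(-4) = (7*(-6))*(-4) = -42*(-4) = 168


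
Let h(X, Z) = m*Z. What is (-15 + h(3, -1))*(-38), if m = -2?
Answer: 494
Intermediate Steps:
h(X, Z) = -2*Z
(-15 + h(3, -1))*(-38) = (-15 - 2*(-1))*(-38) = (-15 + 2)*(-38) = -13*(-38) = 494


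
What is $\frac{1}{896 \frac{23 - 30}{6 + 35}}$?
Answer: $- \frac{41}{6272} \approx -0.006537$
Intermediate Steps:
$\frac{1}{896 \frac{23 - 30}{6 + 35}} = \frac{1}{896 \left(- \frac{7}{41}\right)} = \frac{1}{- \frac{6272}{41}} = - \frac{41}{6272}$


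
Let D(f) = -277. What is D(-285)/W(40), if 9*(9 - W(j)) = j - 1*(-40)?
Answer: -2493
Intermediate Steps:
W(j) = 41/9 - j/9 (W(j) = 9 - (j - 1*(-40))/9 = 9 - (j + 40)/9 = 9 - (40 + j)/9 = 9 + (-40/9 - j/9) = 41/9 - j/9)
D(-285)/W(40) = -277/(41/9 - ⅑*40) = -277/(41/9 - 40/9) = -277/⅑ = -277*9 = -2493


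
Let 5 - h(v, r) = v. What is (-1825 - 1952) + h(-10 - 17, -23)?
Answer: -3745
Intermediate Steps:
h(v, r) = 5 - v
(-1825 - 1952) + h(-10 - 17, -23) = (-1825 - 1952) + (5 - (-10 - 17)) = -3777 + (5 - 1*(-27)) = -3777 + (5 + 27) = -3777 + 32 = -3745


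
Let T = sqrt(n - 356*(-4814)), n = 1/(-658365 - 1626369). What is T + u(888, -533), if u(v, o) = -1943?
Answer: -1943 + 7*sqrt(182570789317390530)/2284734 ≈ -633.88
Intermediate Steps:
n = -1/2284734 (n = 1/(-2284734) = -1/2284734 ≈ -4.3769e-7)
T = 7*sqrt(182570789317390530)/2284734 (T = sqrt(-1/2284734 - 356*(-4814)) = sqrt(-1/2284734 + 1713784) = sqrt(3915540573455/2284734) = 7*sqrt(182570789317390530)/2284734 ≈ 1309.1)
T + u(888, -533) = 7*sqrt(182570789317390530)/2284734 - 1943 = -1943 + 7*sqrt(182570789317390530)/2284734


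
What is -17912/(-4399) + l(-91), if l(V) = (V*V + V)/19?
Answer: 36368138/83581 ≈ 435.12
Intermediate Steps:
l(V) = V/19 + V**2/19 (l(V) = (V**2 + V)*(1/19) = (V + V**2)*(1/19) = V/19 + V**2/19)
-17912/(-4399) + l(-91) = -17912/(-4399) + (1/19)*(-91)*(1 - 91) = -17912*(-1/4399) + (1/19)*(-91)*(-90) = 17912/4399 + 8190/19 = 36368138/83581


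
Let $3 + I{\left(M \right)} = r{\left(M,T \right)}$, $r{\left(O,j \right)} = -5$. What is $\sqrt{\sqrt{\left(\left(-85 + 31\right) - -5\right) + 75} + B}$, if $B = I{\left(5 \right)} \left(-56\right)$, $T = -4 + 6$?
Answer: $\sqrt{448 + \sqrt{26}} \approx 21.286$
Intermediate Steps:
$T = 2$
$I{\left(M \right)} = -8$ ($I{\left(M \right)} = -3 - 5 = -8$)
$B = 448$ ($B = \left(-8\right) \left(-56\right) = 448$)
$\sqrt{\sqrt{\left(\left(-85 + 31\right) - -5\right) + 75} + B} = \sqrt{\sqrt{\left(\left(-85 + 31\right) - -5\right) + 75} + 448} = \sqrt{\sqrt{\left(-54 + \left(10 - 5\right)\right) + 75} + 448} = \sqrt{\sqrt{\left(-54 + 5\right) + 75} + 448} = \sqrt{\sqrt{-49 + 75} + 448} = \sqrt{\sqrt{26} + 448} = \sqrt{448 + \sqrt{26}}$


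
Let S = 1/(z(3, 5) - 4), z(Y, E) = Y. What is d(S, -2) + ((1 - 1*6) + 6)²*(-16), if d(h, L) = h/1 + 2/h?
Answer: -19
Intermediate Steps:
S = -1 (S = 1/(3 - 4) = 1/(-1) = -1)
d(h, L) = h + 2/h (d(h, L) = h*1 + 2/h = h + 2/h)
d(S, -2) + ((1 - 1*6) + 6)²*(-16) = (-1 + 2/(-1)) + ((1 - 1*6) + 6)²*(-16) = (-1 + 2*(-1)) + ((1 - 6) + 6)²*(-16) = (-1 - 2) + (-5 + 6)²*(-16) = -3 + 1²*(-16) = -3 + 1*(-16) = -3 - 16 = -19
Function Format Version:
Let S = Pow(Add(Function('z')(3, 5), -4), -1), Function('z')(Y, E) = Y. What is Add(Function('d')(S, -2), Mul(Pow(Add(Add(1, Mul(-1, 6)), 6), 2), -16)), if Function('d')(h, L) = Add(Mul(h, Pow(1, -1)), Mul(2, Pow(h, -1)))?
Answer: -19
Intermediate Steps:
S = -1 (S = Pow(Add(3, -4), -1) = Pow(-1, -1) = -1)
Function('d')(h, L) = Add(h, Mul(2, Pow(h, -1))) (Function('d')(h, L) = Add(Mul(h, 1), Mul(2, Pow(h, -1))) = Add(h, Mul(2, Pow(h, -1))))
Add(Function('d')(S, -2), Mul(Pow(Add(Add(1, Mul(-1, 6)), 6), 2), -16)) = Add(Add(-1, Mul(2, Pow(-1, -1))), Mul(Pow(Add(Add(1, Mul(-1, 6)), 6), 2), -16)) = Add(Add(-1, Mul(2, -1)), Mul(Pow(Add(Add(1, -6), 6), 2), -16)) = Add(Add(-1, -2), Mul(Pow(Add(-5, 6), 2), -16)) = Add(-3, Mul(Pow(1, 2), -16)) = Add(-3, Mul(1, -16)) = Add(-3, -16) = -19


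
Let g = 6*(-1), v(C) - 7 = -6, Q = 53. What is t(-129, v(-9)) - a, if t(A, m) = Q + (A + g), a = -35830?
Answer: 35748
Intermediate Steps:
v(C) = 1 (v(C) = 7 - 6 = 1)
g = -6
t(A, m) = 47 + A (t(A, m) = 53 + (A - 6) = 53 + (-6 + A) = 47 + A)
t(-129, v(-9)) - a = (47 - 129) - 1*(-35830) = -82 + 35830 = 35748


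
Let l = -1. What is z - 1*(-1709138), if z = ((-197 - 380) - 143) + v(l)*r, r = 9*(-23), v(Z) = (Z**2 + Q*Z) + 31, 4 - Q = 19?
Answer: 1698689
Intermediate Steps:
Q = -15 (Q = 4 - 1*19 = 4 - 19 = -15)
v(Z) = 31 + Z**2 - 15*Z (v(Z) = (Z**2 - 15*Z) + 31 = 31 + Z**2 - 15*Z)
r = -207
z = -10449 (z = ((-197 - 380) - 143) + (31 + (-1)**2 - 15*(-1))*(-207) = (-577 - 143) + (31 + 1 + 15)*(-207) = -720 + 47*(-207) = -720 - 9729 = -10449)
z - 1*(-1709138) = -10449 - 1*(-1709138) = -10449 + 1709138 = 1698689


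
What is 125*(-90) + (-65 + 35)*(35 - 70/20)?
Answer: -12195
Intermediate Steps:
125*(-90) + (-65 + 35)*(35 - 70/20) = -11250 - 30*(35 - 70*1/20) = -11250 - 30*(35 - 7/2) = -11250 - 30*63/2 = -11250 - 945 = -12195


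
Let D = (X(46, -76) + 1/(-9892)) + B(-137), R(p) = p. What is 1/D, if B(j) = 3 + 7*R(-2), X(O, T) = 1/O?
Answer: -227516/2497753 ≈ -0.091088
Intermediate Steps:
B(j) = -11 (B(j) = 3 + 7*(-2) = 3 - 14 = -11)
D = -2497753/227516 (D = (1/46 + 1/(-9892)) - 11 = (1/46 - 1/9892) - 11 = 4923/227516 - 11 = -2497753/227516 ≈ -10.978)
1/D = 1/(-2497753/227516) = -227516/2497753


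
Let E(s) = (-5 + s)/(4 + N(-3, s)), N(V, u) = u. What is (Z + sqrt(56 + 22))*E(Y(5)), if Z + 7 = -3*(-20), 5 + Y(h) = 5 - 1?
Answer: -106 - 2*sqrt(78) ≈ -123.66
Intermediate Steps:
Y(h) = -1 (Y(h) = -5 + (5 - 1) = -5 + 4 = -1)
Z = 53 (Z = -7 - 3*(-20) = -7 + 60 = 53)
E(s) = (-5 + s)/(4 + s)
(Z + sqrt(56 + 22))*E(Y(5)) = (53 + sqrt(56 + 22))*((-5 - 1)/(4 - 1)) = (53 + sqrt(78))*(-6/3) = (53 + sqrt(78))*((1/3)*(-6)) = (53 + sqrt(78))*(-2) = -106 - 2*sqrt(78)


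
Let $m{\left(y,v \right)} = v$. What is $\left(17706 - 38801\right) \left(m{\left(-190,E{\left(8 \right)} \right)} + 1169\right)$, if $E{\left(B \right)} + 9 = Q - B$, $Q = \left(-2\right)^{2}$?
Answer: $-24385820$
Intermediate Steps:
$Q = 4$
$E{\left(B \right)} = -5 - B$ ($E{\left(B \right)} = -9 - \left(-4 + B\right) = -5 - B$)
$\left(17706 - 38801\right) \left(m{\left(-190,E{\left(8 \right)} \right)} + 1169\right) = \left(17706 - 38801\right) \left(\left(-5 - 8\right) + 1169\right) = - 21095 \left(\left(-5 - 8\right) + 1169\right) = - 21095 \left(-13 + 1169\right) = \left(-21095\right) 1156 = -24385820$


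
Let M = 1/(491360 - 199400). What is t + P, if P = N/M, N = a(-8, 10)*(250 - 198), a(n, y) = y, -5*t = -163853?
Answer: 759259853/5 ≈ 1.5185e+8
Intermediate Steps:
t = 163853/5 (t = -1/5*(-163853) = 163853/5 ≈ 32771.)
M = 1/291960 ≈ 3.4251e-6
N = 520 (N = 10*(250 - 198) = 10*52 = 520)
P = 151819200 (P = 520/(1/291960) = 520*291960 = 151819200)
t + P = 163853/5 + 151819200 = 759259853/5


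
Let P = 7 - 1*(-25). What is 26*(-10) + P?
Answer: -228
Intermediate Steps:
P = 32 (P = 7 + 25 = 32)
26*(-10) + P = 26*(-10) + 32 = -260 + 32 = -228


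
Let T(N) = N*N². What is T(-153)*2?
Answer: -7163154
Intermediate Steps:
T(N) = N³
T(-153)*2 = (-153)³*2 = -3581577*2 = -7163154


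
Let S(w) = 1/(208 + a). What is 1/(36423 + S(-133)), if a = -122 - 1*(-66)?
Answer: 152/5536297 ≈ 2.7455e-5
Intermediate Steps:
a = -56 (a = -122 + 66 = -56)
S(w) = 1/152 (S(w) = 1/(208 - 56) = 1/152)
1/(36423 + S(-133)) = 1/(36423 + 1/152) = 1/(5536297/152) = 152/5536297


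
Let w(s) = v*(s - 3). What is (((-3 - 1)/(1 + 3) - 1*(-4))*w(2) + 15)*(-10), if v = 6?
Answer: 30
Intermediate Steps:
w(s) = -18 + 6*s (w(s) = 6*(s - 3) = 6*(-3 + s) = -18 + 6*s)
(((-3 - 1)/(1 + 3) - 1*(-4))*w(2) + 15)*(-10) = (((-3 - 1)/(1 + 3) - 1*(-4))*(-18 + 6*2) + 15)*(-10) = ((-4/4 + 4)*(-18 + 12) + 15)*(-10) = ((-4*¼ + 4)*(-6) + 15)*(-10) = ((-1 + 4)*(-6) + 15)*(-10) = (3*(-6) + 15)*(-10) = (-18 + 15)*(-10) = -3*(-10) = 30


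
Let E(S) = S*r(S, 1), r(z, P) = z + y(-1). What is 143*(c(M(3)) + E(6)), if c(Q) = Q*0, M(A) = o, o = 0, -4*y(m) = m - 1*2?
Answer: 11583/2 ≈ 5791.5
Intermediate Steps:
y(m) = ½ - m/4 (y(m) = -(m - 1*2)/4 = -(m - 2)/4 = -(-2 + m)/4 = ½ - m/4)
M(A) = 0
c(Q) = 0
r(z, P) = ¾ + z (r(z, P) = z + (½ - ¼*(-1)) = z + (½ + ¼) = z + ¾ = ¾ + z)
E(S) = S*(¾ + S)
143*(c(M(3)) + E(6)) = 143*(0 + (¼)*6*(3 + 4*6)) = 143*(0 + (¼)*6*(3 + 24)) = 143*(0 + (¼)*6*27) = 143*(0 + 81/2) = 143*(81/2) = 11583/2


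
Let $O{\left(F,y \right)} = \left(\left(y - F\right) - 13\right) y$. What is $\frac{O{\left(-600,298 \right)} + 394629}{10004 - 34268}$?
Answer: $- \frac{73151}{2696} \approx -27.133$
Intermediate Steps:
$O{\left(F,y \right)} = y \left(-13 + y - F\right)$ ($O{\left(F,y \right)} = \left(-13 + y - F\right) y = y \left(-13 + y - F\right)$)
$\frac{O{\left(-600,298 \right)} + 394629}{10004 - 34268} = \frac{298 \left(-13 + 298 - -600\right) + 394629}{10004 - 34268} = \frac{298 \left(-13 + 298 + 600\right) + 394629}{10004 - 34268} = \frac{298 \cdot 885 + 394629}{10004 - 34268} = \frac{263730 + 394629}{-24264} = 658359 \left(- \frac{1}{24264}\right) = - \frac{73151}{2696}$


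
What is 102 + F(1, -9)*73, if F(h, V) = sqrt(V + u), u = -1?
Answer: 102 + 73*I*sqrt(10) ≈ 102.0 + 230.85*I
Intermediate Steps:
F(h, V) = sqrt(-1 + V) (F(h, V) = sqrt(V - 1) = sqrt(-1 + V))
102 + F(1, -9)*73 = 102 + sqrt(-1 - 9)*73 = 102 + sqrt(-10)*73 = 102 + (I*sqrt(10))*73 = 102 + 73*I*sqrt(10)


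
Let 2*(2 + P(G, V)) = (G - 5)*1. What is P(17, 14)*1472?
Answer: 5888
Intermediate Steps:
P(G, V) = -9/2 + G/2 (P(G, V) = -2 + ((G - 5)*1)/2 = -2 + ((-5 + G)*1)/2 = -2 + (-5 + G)/2 = -2 + (-5/2 + G/2) = -9/2 + G/2)
P(17, 14)*1472 = (-9/2 + (½)*17)*1472 = (-9/2 + 17/2)*1472 = 4*1472 = 5888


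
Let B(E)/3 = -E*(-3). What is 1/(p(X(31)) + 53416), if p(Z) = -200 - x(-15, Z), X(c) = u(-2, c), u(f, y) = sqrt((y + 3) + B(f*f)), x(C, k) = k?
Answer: 26608/1415971293 + sqrt(70)/2831942586 ≈ 1.8794e-5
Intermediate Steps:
B(E) = 9*E (B(E) = 3*(-E*(-3)) = 3*(3*E) = 9*E)
u(f, y) = sqrt(3 + y + 9*f**2) (u(f, y) = sqrt((y + 3) + 9*(f*f)) = sqrt((3 + y) + 9*f**2) = sqrt(3 + y + 9*f**2))
X(c) = sqrt(39 + c) (X(c) = sqrt(3 + c + 9*(-2)**2) = sqrt(3 + c + 9*4) = sqrt(3 + c + 36) = sqrt(39 + c))
p(Z) = -200 - Z
1/(p(X(31)) + 53416) = 1/((-200 - sqrt(39 + 31)) + 53416) = 1/((-200 - sqrt(70)) + 53416) = 1/(53216 - sqrt(70))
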